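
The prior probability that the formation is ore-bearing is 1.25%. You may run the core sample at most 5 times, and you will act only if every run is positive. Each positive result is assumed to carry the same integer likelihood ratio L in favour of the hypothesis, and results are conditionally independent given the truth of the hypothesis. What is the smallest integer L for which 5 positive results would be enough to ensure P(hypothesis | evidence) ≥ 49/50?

6

Prior odds = 0.0125/0.9875 = 1/79.
Target odds = 0.98/0.02 = 49.
Need L⁵ ≥ 49 ÷ (1/79) = 3871.
5⁵ = 3125 < 3871 ≤ 7776 = 6⁵, so L = 6.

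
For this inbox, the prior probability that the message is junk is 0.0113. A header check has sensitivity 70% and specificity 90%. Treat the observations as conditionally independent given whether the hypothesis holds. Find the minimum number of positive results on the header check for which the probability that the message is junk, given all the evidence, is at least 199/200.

Prior odds = 0.0113/0.9887 = 113/9887.
False-positive rate = 1 − 0.9 = 0.1; likelihood ratio of a positive = 0.7/0.1 = 7.
Target posterior odds = 0.995/0.005 = 199.
Require 7ⁿ ≥ 199 ÷ (113/9887) = 1967513/113.
7⁵ = 16807 falls short of 1967513/113 but 7⁶ = 117649 reaches it, so n = 6.

6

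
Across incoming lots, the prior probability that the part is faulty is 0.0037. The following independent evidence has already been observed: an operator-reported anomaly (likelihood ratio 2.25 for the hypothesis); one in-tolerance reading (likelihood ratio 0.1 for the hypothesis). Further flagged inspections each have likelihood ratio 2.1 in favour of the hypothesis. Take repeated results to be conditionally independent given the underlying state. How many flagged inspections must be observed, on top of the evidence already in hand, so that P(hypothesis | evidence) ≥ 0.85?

Prior odds = 0.0037/0.9963 = 37/9963.
Combined Bayes factor of the evidence already in hand = 2.25 × 0.1 = 0.225.
Odds after that evidence = (37/9963) × 0.225 = 37/44280.
Target odds = 0.85/0.15 = 17/3.
Need 2.1ⁿ ≥ 17/3 ÷ (37/44280) = 250920/37.
2.1¹¹ ≈3502.78 falls short of 250920/37 but 2.1¹² ≈7355.83 reaches it, so n = 12.

12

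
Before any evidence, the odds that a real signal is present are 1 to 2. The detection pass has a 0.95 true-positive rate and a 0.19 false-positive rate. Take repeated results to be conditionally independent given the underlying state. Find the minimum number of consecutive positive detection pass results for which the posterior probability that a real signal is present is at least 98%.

Prior odds = 0.5.
Likelihood ratio of a positive result = 0.95/0.19 = 5.
Target posterior odds = 0.98/0.02 = 49.
Require 5ⁿ ≥ 49 ÷ 0.5 = 98.
5² = 25 falls short of 98 but 5³ = 125 reaches it, so n = 3.

3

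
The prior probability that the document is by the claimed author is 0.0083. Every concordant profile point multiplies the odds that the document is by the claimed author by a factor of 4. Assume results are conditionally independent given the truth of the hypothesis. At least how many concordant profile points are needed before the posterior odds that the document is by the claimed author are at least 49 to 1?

Prior odds = 0.0083/0.9917 = 83/9917.
Likelihood ratio per concordant profile point = 4.
Target odds = 49.
Require 4ⁿ ≥ 49 ÷ (83/9917) = 485933/83.
4⁶ = 4096 falls short of 485933/83 but 4⁷ = 16384 reaches it, so n = 7.

7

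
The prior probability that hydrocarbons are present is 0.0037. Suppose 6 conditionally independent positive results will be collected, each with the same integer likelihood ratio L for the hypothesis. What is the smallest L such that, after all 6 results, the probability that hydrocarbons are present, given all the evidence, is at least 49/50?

Prior odds = 0.0037/0.9963 = 37/9963.
Target odds = 0.98/0.02 = 49.
Need L⁶ ≥ 49 ÷ (37/9963) = 488187/37.
4⁶ = 4096 < 488187/37 ≤ 15625 = 5⁶, so L = 5.

5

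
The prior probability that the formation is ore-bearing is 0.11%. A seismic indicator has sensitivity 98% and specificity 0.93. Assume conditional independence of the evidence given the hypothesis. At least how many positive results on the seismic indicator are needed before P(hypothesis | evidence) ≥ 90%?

Prior odds = 0.0011/0.9989 = 11/9989.
False-positive rate = 1 − 0.93 = 0.07; likelihood ratio of a positive = 0.98/0.07 = 14.
Target odds: 0.9 ÷ 0.1 = 9.
Require 14ⁿ ≥ 9 ÷ (11/9989) = 89901/11.
14³ = 2744 falls short of 89901/11 but 14⁴ = 38416 reaches it, so n = 4.

4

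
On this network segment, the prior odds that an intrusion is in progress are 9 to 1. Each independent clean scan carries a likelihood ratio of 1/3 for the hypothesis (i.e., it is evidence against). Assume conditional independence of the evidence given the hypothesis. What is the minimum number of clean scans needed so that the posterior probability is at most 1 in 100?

Prior odds = 9.
Likelihood ratio per clean scan = 1/3.
Target odds: 0.01 ÷ 0.99 = 1/99.
Need 9 × (1/3)ⁿ ≤ 1/99, i.e. (1/3)ⁿ ≤ 1/891.
(1/3)⁶ = 1/729 is still above 1/891 but (1/3)⁷ = 1/2187 is at or below it, so n = 7.

7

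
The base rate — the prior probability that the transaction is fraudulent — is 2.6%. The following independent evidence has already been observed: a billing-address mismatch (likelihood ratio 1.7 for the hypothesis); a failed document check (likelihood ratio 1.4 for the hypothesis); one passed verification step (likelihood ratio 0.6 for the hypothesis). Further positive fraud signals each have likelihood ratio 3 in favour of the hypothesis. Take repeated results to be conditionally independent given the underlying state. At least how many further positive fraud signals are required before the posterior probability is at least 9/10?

Prior odds = 0.026/0.974 = 13/487.
Combined Bayes factor of the evidence already in hand = 1.7 × 1.4 × 0.6 = 1.428.
Odds after that evidence = (13/487) × 1.428 = 4641/121750.
Target odds = 0.9/0.1 = 9.
Need 3ⁿ ≥ 9 ÷ (4641/121750) = 365250/1547.
3⁴ = 81 falls short of 365250/1547 but 3⁵ = 243 reaches it, so n = 5.

5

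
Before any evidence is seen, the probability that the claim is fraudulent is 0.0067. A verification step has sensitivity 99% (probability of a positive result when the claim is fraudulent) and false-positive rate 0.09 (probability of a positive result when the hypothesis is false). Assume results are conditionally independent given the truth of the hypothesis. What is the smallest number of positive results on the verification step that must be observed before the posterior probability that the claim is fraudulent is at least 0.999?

5

Prior odds = 0.0067/0.9933 = 67/9933.
Likelihood ratio of a positive result = 0.99/0.09 = 11.
Target posterior odds = 0.999/0.001 = 999.
Require 11ⁿ ≥ 999 ÷ (67/9933) = 9923067/67.
11⁴ = 14641 falls short of 9923067/67 but 11⁵ = 161051 reaches it, so n = 5.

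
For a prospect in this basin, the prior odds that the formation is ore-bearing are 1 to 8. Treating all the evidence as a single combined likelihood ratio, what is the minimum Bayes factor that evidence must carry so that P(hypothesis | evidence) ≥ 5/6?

40

Prior odds = 0.125.
Target odds = (5/6)/(1/6) = 5.
Required Bayes factor = 5 ÷ 0.125 = 40.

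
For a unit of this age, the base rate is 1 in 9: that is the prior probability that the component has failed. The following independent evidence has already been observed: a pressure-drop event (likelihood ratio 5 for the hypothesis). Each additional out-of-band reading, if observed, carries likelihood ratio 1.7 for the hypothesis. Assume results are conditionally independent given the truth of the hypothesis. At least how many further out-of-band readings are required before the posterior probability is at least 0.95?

Prior odds = (1/9)/(8/9) = 0.125.
Bayes factor of the evidence already in hand = 5.
Odds after that evidence = 0.125 × 5 = 0.625.
Target odds = 0.95/0.05 = 19.
Need 1.7ⁿ ≥ 19 ÷ 0.625 = 30.4.
1.7⁶ = 24137569/1000000 falls short of 30.4 but 1.7⁷ = 410338673/10000000 reaches it, so n = 7.

7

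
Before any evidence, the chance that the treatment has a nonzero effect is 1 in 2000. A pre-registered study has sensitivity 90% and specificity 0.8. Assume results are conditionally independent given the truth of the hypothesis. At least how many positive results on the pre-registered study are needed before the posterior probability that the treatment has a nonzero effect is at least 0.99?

Prior odds = 0.0005/0.9995 = 1/1999.
False-positive rate = 1 − 0.8 = 0.2; likelihood ratio of a positive = 0.9/0.2 = 4.5.
Target odds: 0.99 ÷ 0.01 = 99.
Require 4.5ⁿ ≥ 99 ÷ (1/1999) = 197901.
4.5⁸ = 43046721/256 falls short of 197901 but 4.5⁹ = 387420489/512 reaches it, so n = 9.

9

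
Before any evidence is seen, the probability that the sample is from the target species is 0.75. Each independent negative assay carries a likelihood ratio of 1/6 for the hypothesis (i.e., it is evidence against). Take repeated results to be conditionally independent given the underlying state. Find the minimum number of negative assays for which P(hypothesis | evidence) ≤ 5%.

Prior odds: 0.75 ÷ 0.25 = 3.
Likelihood ratio per negative assay = 1/6.
Target posterior odds = 0.05/0.95 = 1/19.
Need 3 × (1/6)ⁿ ≤ 1/19, i.e. (1/6)ⁿ ≤ 1/57.
(1/6)² = 1/36 is still above 1/57 but (1/6)³ = 1/216 is at or below it, so n = 3.

3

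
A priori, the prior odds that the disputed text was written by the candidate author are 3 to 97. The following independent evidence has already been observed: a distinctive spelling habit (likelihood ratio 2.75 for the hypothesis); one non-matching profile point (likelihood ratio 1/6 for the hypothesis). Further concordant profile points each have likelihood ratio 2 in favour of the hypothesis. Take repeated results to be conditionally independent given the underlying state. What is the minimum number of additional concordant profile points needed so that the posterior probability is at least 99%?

Prior odds = 3/97.
Combined Bayes factor of the evidence already in hand = 2.75 × (1/6) = 11/24.
Odds after that evidence = (3/97) × 11/24 = 11/776.
Target odds = 0.99/0.01 = 99.
Need 2ⁿ ≥ 99 ÷ (11/776) = 6984.
2¹² = 4096 falls short of 6984 but 2¹³ = 8192 reaches it, so n = 13.

13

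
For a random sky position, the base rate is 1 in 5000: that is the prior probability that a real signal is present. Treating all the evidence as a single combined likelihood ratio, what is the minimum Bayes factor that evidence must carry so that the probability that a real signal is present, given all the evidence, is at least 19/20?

Prior odds = 0.0002/0.9998 = 1/4999.
Target odds = 0.95/0.05 = 19.
Required Bayes factor = 19 ÷ (1/4999) = 94981.

94981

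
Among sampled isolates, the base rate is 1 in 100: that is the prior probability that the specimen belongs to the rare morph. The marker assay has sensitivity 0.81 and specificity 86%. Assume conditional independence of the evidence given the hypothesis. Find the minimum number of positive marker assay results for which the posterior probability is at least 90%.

Prior odds = 0.01/0.99 = 1/99.
False-positive rate = 1 − 0.86 = 0.14; likelihood ratio of a positive = 0.81/0.14 = 81/14.
Target posterior odds = 0.9/0.1 = 9.
Need (1/99) × (81/14)ⁿ ≥ 9, i.e. (81/14)ⁿ ≥ 891.
(81/14)³ = 531441/2744 falls short of 891 but (81/14)⁴ = 43046721/38416 reaches it, so n = 4.

4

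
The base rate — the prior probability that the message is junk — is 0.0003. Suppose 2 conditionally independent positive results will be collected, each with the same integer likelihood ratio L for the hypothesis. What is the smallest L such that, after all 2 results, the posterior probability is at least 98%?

405

Prior odds = 0.0003/0.9997 = 3/9997.
Target odds = 0.98/0.02 = 49.
Need L² ≥ 49 ÷ (3/9997) = 489853/3.
404² = 163216 < 489853/3 ≤ 164025 = 405², so L = 405.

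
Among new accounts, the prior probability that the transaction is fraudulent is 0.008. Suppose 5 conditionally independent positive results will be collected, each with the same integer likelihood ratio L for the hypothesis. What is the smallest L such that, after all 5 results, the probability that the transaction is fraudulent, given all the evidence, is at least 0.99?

Prior odds = 0.008/0.992 = 1/124.
Target odds = 0.99/0.01 = 99.
Need L⁵ ≥ 99 ÷ (1/124) = 12276.
6⁵ = 7776 < 12276 ≤ 16807 = 7⁵, so L = 7.

7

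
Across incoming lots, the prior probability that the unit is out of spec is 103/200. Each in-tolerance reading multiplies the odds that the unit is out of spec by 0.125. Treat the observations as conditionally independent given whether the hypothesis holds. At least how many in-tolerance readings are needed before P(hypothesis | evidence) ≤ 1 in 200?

3

Prior odds = 0.515/0.485 = 103/97.
Likelihood ratio per in-tolerance reading = 0.125.
Target posterior odds = 0.005/0.995 = 1/199.
Need (103/97) × 0.125ⁿ ≤ 1/199, i.e. 0.125ⁿ ≤ 97/20497.
0.125² = 0.015625 is still above 97/20497 but 0.125³ = 0.001953125 is at or below it, so n = 3.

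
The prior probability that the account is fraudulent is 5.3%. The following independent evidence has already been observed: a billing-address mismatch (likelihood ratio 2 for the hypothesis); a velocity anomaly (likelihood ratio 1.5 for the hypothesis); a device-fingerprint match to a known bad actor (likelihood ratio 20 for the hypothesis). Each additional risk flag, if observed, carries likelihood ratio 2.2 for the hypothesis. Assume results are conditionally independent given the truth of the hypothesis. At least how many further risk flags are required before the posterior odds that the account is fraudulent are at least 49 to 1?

Prior odds = 0.053/0.947 = 53/947.
Combined Bayes factor of the evidence already in hand = 2 × 1.5 × 20 = 60.
Odds after that evidence = (53/947) × 60 = 3180/947.
Target odds = 49.
Need 2.2ⁿ ≥ 49 ÷ (3180/947) = 46403/3180.
2.2³ = 10.648 falls short of 46403/3180 but 2.2⁴ = 23.4256 reaches it, so n = 4.

4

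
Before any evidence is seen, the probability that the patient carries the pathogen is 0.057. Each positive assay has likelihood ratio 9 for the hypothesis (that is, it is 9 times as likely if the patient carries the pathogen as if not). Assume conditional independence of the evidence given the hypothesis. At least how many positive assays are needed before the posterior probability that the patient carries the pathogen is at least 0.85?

3

Prior odds = 0.057/0.943 = 57/943.
Likelihood ratio per positive assay = 9.
Target odds: 0.85 ÷ 0.15 = 17/3.
Need (57/943) × 9ⁿ ≥ 17/3, i.e. 9ⁿ ≥ 16031/171.
9² = 81 falls short of 16031/171 but 9³ = 729 reaches it, so n = 3.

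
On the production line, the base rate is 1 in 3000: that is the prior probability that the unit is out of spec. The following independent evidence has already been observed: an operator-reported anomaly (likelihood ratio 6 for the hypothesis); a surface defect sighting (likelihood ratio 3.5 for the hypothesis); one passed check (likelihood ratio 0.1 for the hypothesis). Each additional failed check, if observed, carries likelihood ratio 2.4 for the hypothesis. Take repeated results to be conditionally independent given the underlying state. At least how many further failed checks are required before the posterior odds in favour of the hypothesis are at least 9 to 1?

11

Prior odds = (1/3000)/(2999/3000) = 1/2999.
Combined Bayes factor of the evidence already in hand = 6 × 3.5 × 0.1 = 2.1.
Odds after that evidence = (1/2999) × 2.1 = 21/29990.
Target odds = 9.
Need 2.4ⁿ ≥ 9 ÷ (21/29990) = 89970/7.
2.4¹⁰ ≈6340.34 falls short of 89970/7 but 2.4¹¹ ≈15216.8 reaches it, so n = 11.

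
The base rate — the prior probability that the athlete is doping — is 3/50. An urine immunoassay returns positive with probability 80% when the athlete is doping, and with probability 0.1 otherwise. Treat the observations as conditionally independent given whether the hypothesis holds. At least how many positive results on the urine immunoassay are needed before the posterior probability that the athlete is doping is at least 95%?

Prior odds = 0.06/0.94 = 3/47.
Likelihood ratio of a positive result = 0.8/0.1 = 8.
Target posterior odds = 0.95/0.05 = 19.
Require 8ⁿ ≥ 19 ÷ (3/47) = 893/3.
8² = 64 falls short of 893/3 but 8³ = 512 reaches it, so n = 3.

3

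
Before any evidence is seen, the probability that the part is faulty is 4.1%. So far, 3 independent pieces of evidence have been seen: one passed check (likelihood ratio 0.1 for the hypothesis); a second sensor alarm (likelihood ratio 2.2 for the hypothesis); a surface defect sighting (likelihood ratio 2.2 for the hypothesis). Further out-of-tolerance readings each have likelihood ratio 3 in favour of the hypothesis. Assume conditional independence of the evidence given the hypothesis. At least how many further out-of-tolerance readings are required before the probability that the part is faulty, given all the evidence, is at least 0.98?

Prior odds = 0.041/0.959 = 41/959.
Combined Bayes factor of the evidence already in hand = 0.1 × 2.2 × 2.2 = 0.484.
Odds after that evidence = (41/959) × 0.484 = 4961/239750.
Target odds = 0.98/0.02 = 49.
Need 3ⁿ ≥ 49 ÷ (4961/239750) = 11747750/4961.
3⁷ = 2187 falls short of 11747750/4961 but 3⁸ = 6561 reaches it, so n = 8.

8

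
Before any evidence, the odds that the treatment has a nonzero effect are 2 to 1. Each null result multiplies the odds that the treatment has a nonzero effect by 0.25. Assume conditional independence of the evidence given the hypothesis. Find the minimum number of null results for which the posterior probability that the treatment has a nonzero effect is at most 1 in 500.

5

Prior odds = 2.
Likelihood ratio per null result = 0.25.
Target posterior odds = 0.002/0.998 = 1/499.
Require 0.25ⁿ ≤ 1/499 ÷ 2 = 1/998.
0.25⁴ = 0.00390625 is still above 1/998 but 0.25⁵ = 1/1024 is at or below it, so n = 5.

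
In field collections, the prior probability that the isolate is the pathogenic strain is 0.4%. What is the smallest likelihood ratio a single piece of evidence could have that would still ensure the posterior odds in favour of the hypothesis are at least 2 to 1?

498

Prior odds = 0.004/0.996 = 1/249.
Target odds = 2.
Required Bayes factor = 2 ÷ (1/249) = 498.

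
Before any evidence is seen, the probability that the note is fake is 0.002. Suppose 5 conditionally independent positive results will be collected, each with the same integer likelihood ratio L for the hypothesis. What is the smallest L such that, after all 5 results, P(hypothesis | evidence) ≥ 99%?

Prior odds = 0.002/0.998 = 1/499.
Target odds = 0.99/0.01 = 99.
Need L⁵ ≥ 99 ÷ (1/499) = 49401.
8⁵ = 32768 < 49401 ≤ 59049 = 9⁵, so L = 9.

9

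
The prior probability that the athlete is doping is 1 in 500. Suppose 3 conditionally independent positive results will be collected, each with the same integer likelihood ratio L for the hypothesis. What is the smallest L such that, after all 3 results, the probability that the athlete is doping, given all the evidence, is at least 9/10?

Prior odds = 0.002/0.998 = 1/499.
Target odds = 0.9/0.1 = 9.
Need L³ ≥ 9 ÷ (1/499) = 4491.
16³ = 4096 < 4491 ≤ 4913 = 17³, so L = 17.

17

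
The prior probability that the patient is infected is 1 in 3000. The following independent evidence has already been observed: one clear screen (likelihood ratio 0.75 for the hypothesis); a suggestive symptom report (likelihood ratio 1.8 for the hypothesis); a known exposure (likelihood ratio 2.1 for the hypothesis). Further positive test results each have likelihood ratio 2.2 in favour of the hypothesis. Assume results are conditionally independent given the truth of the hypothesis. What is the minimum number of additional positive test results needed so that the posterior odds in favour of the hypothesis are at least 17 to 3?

12

Prior odds = (1/3000)/(2999/3000) = 1/2999.
Combined Bayes factor of the evidence already in hand = 0.75 × 1.8 × 2.1 = 2.835.
Odds after that evidence = (1/2999) × 2.835 = 567/599800.
Target odds = 17/3.
Need 2.2ⁿ ≥ 17/3 ÷ (567/599800) = 10196600/1701.
2.2¹¹ ≈5843.18 falls short of 10196600/1701 but 2.2¹² ≈12855 reaches it, so n = 12.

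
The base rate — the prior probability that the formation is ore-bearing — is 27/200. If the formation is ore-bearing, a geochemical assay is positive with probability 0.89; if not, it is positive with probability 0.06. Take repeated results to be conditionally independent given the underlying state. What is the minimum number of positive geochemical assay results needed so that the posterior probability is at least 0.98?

3

Prior odds = 0.135/0.865 = 27/173.
Likelihood ratio of a positive = 0.89/0.06 = 89/6.
Target posterior odds = 0.98/0.02 = 49.
Require (89/6)ⁿ ≥ 49 ÷ (27/173) = 8477/27.
(89/6)² = 7921/36 falls short of 8477/27 but (89/6)³ = 704969/216 reaches it, so n = 3.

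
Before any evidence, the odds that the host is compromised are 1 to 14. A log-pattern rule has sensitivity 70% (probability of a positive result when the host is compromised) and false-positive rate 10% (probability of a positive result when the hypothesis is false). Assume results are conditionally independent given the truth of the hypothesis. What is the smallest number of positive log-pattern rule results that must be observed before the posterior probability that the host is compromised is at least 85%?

3

Prior odds = 1/14.
Likelihood ratio of a positive result = 0.7/0.1 = 7.
Target odds: 0.85 ÷ 0.15 = 17/3.
Require 7ⁿ ≥ 17/3 ÷ (1/14) = 238/3.
7² = 49 falls short of 238/3 but 7³ = 343 reaches it, so n = 3.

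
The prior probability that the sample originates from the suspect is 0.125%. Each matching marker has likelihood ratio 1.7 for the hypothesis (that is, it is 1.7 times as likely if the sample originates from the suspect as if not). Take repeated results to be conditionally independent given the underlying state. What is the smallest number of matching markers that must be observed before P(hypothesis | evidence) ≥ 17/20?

Prior odds = 0.00125/0.99875 = 1/799.
Likelihood ratio per matching marker = 1.7.
Target odds: 0.85 ÷ 0.15 = 17/3.
Require 1.7ⁿ ≥ 17/3 ÷ (1/799) = 13583/3.
1.7¹⁵ ≈2862.42 falls short of 13583/3 but 1.7¹⁶ ≈4866.12 reaches it, so n = 16.

16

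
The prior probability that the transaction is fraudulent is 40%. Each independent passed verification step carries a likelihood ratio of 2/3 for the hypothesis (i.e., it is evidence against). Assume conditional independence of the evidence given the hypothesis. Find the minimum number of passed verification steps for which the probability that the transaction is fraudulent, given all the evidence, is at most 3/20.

4

Prior odds = 0.4/0.6 = 2/3.
Likelihood ratio per passed verification step = 2/3.
Target odds: 0.15 ÷ 0.85 = 3/17.
Require (2/3)ⁿ ≤ 3/17 ÷ (2/3) = 9/34.
(2/3)³ = 8/27 is still above 9/34 but (2/3)⁴ = 16/81 is at or below it, so n = 4.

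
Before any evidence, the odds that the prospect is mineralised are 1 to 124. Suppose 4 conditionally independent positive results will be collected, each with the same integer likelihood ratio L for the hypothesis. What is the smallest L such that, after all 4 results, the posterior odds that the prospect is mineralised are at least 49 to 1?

9

Prior odds = 1/124.
Target odds = 49.
Need L⁴ ≥ 49 ÷ (1/124) = 6076.
8⁴ = 4096 < 6076 ≤ 6561 = 9⁴, so L = 9.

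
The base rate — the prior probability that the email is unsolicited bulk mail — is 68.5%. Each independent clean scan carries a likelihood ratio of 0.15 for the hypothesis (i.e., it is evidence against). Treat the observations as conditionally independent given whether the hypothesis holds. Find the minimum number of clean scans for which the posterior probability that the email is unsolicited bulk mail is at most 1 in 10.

Prior odds = 0.685/0.315 = 137/63.
Likelihood ratio per clean scan = 0.15.
Target posterior odds = 0.1/0.9 = 1/9.
Require 0.15ⁿ ≤ 1/9 ÷ (137/63) = 7/137.
0.15¹ = 0.15 is still above 7/137 but 0.15² = 0.0225 is at or below it, so n = 2.

2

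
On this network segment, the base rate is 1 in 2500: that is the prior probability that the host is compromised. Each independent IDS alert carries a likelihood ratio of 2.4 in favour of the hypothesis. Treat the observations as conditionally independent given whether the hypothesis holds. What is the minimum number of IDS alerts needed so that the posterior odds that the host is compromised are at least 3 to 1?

Prior odds = 0.0004/0.9996 = 1/2499.
Likelihood ratio per IDS alert = 2.4.
Target odds = 3.
Need (1/2499) × 2.4ⁿ ≥ 3, i.e. 2.4ⁿ ≥ 7497.
2.4¹⁰ ≈6340.34 falls short of 7497 but 2.4¹¹ ≈15216.8 reaches it, so n = 11.

11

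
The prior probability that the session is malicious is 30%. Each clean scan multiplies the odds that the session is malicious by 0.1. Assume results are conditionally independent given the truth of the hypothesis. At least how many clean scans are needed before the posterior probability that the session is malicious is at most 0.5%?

2

Prior odds: 0.3 ÷ 0.7 = 3/7.
Likelihood ratio per clean scan = 0.1.
Target odds: 0.005 ÷ 0.995 = 1/199.
Require 0.1ⁿ ≤ 1/199 ÷ (3/7) = 7/597.
0.1¹ = 0.1 is still above 7/597 but 0.1² = 0.01 is at or below it, so n = 2.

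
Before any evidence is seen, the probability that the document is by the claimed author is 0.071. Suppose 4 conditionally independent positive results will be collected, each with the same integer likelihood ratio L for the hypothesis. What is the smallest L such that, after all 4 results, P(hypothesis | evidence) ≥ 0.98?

Prior odds = 0.071/0.929 = 71/929.
Target odds = 0.98/0.02 = 49.
Need L⁴ ≥ 49 ÷ (71/929) = 45521/71.
5⁴ = 625 < 45521/71 ≤ 1296 = 6⁴, so L = 6.

6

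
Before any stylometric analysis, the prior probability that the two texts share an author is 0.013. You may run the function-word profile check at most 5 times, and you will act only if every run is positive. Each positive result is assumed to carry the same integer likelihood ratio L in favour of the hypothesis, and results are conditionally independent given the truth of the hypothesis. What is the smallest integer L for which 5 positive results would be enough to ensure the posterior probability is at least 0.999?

Prior odds = 0.013/0.987 = 13/987.
Target odds = 0.999/0.001 = 999.
Need L⁵ ≥ 999 ÷ (13/987) = 986013/13.
9⁵ = 59049 < 986013/13 ≤ 100000 = 10⁵, so L = 10.

10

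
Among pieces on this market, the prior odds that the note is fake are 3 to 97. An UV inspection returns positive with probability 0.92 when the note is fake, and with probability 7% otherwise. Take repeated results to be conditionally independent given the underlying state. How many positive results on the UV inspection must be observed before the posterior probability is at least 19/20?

3

Prior odds = 3/97.
Likelihood ratio of a positive result = 0.92/0.07 = 92/7.
Target posterior odds = 0.95/0.05 = 19.
Require (92/7)ⁿ ≥ 19 ÷ (3/97) = 1843/3.
(92/7)² = 8464/49 falls short of 1843/3 but (92/7)³ = 778688/343 reaches it, so n = 3.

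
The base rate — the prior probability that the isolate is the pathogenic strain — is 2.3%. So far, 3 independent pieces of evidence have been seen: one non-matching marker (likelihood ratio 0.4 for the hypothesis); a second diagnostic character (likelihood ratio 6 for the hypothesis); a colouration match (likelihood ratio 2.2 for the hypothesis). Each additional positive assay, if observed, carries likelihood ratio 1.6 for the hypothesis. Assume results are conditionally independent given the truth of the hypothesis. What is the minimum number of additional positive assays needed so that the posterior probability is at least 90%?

Prior odds = 0.023/0.977 = 23/977.
Combined Bayes factor of the evidence already in hand = 0.4 × 6 × 2.2 = 5.28.
Odds after that evidence = (23/977) × 5.28 = 3036/24425.
Target odds = 0.9/0.1 = 9.
Need 1.6ⁿ ≥ 9 ÷ (3036/24425) = 73275/1012.
1.6⁹ = 134217728/1953125 falls short of 73275/1012 but 1.6¹⁰ ≈109.951 reaches it, so n = 10.

10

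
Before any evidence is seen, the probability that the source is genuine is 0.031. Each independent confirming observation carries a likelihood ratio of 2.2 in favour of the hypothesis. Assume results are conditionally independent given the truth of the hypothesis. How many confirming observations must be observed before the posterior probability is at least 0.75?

6

Prior odds = 0.031/0.969 = 31/969.
Likelihood ratio per confirming observation = 2.2.
Target odds: 0.75 ÷ 0.25 = 3.
Require 2.2ⁿ ≥ 3 ÷ (31/969) = 2907/31.
2.2⁵ = 51.53632 falls short of 2907/31 but 2.2⁶ = 1771561/15625 reaches it, so n = 6.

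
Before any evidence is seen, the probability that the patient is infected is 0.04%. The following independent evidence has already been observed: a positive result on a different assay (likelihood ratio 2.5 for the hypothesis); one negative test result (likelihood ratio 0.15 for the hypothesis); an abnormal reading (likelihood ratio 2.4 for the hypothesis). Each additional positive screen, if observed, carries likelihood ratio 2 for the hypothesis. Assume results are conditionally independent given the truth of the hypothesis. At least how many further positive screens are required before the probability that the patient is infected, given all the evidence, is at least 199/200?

Prior odds = 0.0004/0.9996 = 1/2499.
Combined Bayes factor of the evidence already in hand = 2.5 × 0.15 × 2.4 = 0.9.
Odds after that evidence = (1/2499) × 0.9 = 3/8330.
Target odds = 0.995/0.005 = 199.
Need 2ⁿ ≥ 199 ÷ (3/8330) = 1657670/3.
2¹⁹ = 524288 falls short of 1657670/3 but 2²⁰ = 1048576 reaches it, so n = 20.

20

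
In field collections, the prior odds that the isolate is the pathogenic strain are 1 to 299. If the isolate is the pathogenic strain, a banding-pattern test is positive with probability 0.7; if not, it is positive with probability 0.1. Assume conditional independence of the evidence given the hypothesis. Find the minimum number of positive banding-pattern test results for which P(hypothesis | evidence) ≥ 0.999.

7

Prior odds = 1/299.
Likelihood ratio of a positive = 0.7/0.1 = 7.
Target odds: 0.999 ÷ 0.001 = 999.
Need (1/299) × 7ⁿ ≥ 999, i.e. 7ⁿ ≥ 298701.
7⁶ = 117649 falls short of 298701 but 7⁷ = 823543 reaches it, so n = 7.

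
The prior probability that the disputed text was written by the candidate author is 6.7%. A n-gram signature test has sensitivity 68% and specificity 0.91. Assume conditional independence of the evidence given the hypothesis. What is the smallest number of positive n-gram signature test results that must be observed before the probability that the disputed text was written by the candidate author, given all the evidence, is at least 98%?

4

Prior odds: 0.067 ÷ 0.933 = 67/933.
False-positive rate = 1 − 0.91 = 0.09; likelihood ratio of a positive = 0.68/0.09 = 68/9.
Target odds: 0.98 ÷ 0.02 = 49.
Require (68/9)ⁿ ≥ 49 ÷ (67/933) = 45717/67.
(68/9)³ = 314432/729 falls short of 45717/67 but (68/9)⁴ = 21381376/6561 reaches it, so n = 4.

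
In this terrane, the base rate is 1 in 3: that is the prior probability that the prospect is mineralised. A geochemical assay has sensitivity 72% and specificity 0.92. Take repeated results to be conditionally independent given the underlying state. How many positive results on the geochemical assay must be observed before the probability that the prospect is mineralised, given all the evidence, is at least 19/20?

2

Prior odds = (1/3)/(2/3) = 0.5.
False-positive rate = 1 − 0.92 = 0.08; likelihood ratio of a positive = 0.72/0.08 = 9.
Target posterior odds = 0.95/0.05 = 19.
Need 0.5 × 9ⁿ ≥ 19, i.e. 9ⁿ ≥ 38.
9¹ = 9 falls short of 38 but 9² = 81 reaches it, so n = 2.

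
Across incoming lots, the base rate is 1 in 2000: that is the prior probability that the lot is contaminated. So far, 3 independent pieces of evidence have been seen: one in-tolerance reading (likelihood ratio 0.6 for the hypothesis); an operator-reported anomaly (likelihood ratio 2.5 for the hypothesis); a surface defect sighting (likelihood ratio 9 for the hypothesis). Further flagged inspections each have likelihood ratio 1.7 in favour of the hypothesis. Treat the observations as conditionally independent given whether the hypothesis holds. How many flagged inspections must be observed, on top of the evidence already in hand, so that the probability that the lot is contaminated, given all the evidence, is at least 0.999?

Prior odds = 0.0005/0.9995 = 1/1999.
Combined Bayes factor of the evidence already in hand = 0.6 × 2.5 × 9 = 13.5.
Odds after that evidence = (1/1999) × 13.5 = 27/3998.
Target odds = 0.999/0.001 = 999.
Need 1.7ⁿ ≥ 999 ÷ (27/3998) = 147926.
1.7²² ≈117456 falls short of 147926 but 1.7²³ ≈199676 reaches it, so n = 23.

23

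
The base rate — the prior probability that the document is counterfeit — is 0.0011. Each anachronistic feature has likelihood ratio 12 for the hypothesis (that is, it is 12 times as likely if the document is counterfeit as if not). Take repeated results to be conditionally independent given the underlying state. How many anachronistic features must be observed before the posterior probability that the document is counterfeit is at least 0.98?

Prior odds = 0.0011/0.9989 = 11/9989.
Likelihood ratio per anachronistic feature = 12.
Target posterior odds = 0.98/0.02 = 49.
Need (11/9989) × 12ⁿ ≥ 49, i.e. 12ⁿ ≥ 489461/11.
12⁴ = 20736 falls short of 489461/11 but 12⁵ = 248832 reaches it, so n = 5.

5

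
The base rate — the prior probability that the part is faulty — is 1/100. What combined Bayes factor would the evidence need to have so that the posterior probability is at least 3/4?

297

Prior odds = 0.01/0.99 = 1/99.
Target odds = 0.75/0.25 = 3.
Required Bayes factor = 3 ÷ (1/99) = 297.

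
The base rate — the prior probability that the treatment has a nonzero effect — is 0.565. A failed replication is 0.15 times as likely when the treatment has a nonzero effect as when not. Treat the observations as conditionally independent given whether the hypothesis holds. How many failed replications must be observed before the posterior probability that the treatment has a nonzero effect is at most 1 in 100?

3

Prior odds: 0.565 ÷ 0.435 = 113/87.
Likelihood ratio per failed replication = 0.15.
Target odds: 0.01 ÷ 0.99 = 1/99.
Require 0.15ⁿ ≤ 1/99 ÷ (113/87) = 29/3729.
0.15² = 0.0225 is still above 29/3729 but 0.15³ = 0.003375 is at or below it, so n = 3.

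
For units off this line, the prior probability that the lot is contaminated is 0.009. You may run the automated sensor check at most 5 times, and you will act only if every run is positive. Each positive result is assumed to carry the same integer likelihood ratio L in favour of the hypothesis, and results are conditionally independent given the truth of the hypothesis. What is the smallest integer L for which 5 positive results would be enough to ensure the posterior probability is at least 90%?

Prior odds = 0.009/0.991 = 9/991.
Target odds = 0.9/0.1 = 9.
Need L⁵ ≥ 9 ÷ (9/991) = 991.
3⁵ = 243 < 991 ≤ 1024 = 4⁵, so L = 4.

4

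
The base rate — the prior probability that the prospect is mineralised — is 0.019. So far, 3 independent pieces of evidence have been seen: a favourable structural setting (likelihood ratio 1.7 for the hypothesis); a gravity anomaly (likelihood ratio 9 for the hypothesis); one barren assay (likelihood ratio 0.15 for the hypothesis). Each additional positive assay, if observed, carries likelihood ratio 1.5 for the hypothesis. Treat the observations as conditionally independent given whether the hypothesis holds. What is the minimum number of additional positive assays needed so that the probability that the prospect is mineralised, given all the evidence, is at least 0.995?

21

Prior odds = 0.019/0.981 = 19/981.
Combined Bayes factor of the evidence already in hand = 1.7 × 9 × 0.15 = 2.295.
Odds after that evidence = (19/981) × 2.295 = 969/21800.
Target odds = 0.995/0.005 = 199.
Need 1.5ⁿ ≥ 199 ÷ (969/21800) = 4338200/969.
1.5²⁰ ≈3325.26 falls short of 4338200/969 but 1.5²¹ ≈4987.89 reaches it, so n = 21.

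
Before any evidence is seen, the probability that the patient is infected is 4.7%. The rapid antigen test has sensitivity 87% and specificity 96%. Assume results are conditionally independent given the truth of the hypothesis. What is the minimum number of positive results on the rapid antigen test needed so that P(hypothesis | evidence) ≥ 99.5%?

3

Prior odds = 0.047/0.953 = 47/953.
False-positive rate = 1 − 0.96 = 0.04; likelihood ratio of a positive = 0.87/0.04 = 21.75.
Target odds: 0.995 ÷ 0.005 = 199.
Need (47/953) × 21.75ⁿ ≥ 199, i.e. 21.75ⁿ ≥ 189647/47.
21.75² = 473.0625 falls short of 189647/47 but 21.75³ = 658503/64 reaches it, so n = 3.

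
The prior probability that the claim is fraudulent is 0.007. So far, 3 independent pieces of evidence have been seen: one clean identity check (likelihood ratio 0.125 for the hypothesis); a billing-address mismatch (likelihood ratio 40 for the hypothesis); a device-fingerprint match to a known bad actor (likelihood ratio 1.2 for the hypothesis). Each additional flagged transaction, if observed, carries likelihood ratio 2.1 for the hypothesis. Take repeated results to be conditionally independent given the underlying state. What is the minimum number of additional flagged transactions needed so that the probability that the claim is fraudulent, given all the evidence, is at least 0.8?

Prior odds = 0.007/0.993 = 7/993.
Combined Bayes factor of the evidence already in hand = 0.125 × 40 × 1.2 = 6.
Odds after that evidence = (7/993) × 6 = 14/331.
Target odds = 0.8/0.2 = 4.
Need 2.1ⁿ ≥ 4 ÷ (14/331) = 662/7.
2.1⁶ = 85766121/1000000 falls short of 662/7 but 2.1⁷ ≈180.109 reaches it, so n = 7.

7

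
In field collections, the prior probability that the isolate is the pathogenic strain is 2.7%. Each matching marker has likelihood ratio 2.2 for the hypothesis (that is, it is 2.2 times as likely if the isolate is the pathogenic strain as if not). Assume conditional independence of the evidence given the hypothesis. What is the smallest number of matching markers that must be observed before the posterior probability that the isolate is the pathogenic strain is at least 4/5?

7

Prior odds = 0.027/0.973 = 27/973.
Likelihood ratio per matching marker = 2.2.
Target posterior odds = 0.8/0.2 = 4.
Need (27/973) × 2.2ⁿ ≥ 4, i.e. 2.2ⁿ ≥ 3892/27.
2.2⁶ = 1771561/15625 falls short of 3892/27 but 2.2⁷ = 19487171/78125 reaches it, so n = 7.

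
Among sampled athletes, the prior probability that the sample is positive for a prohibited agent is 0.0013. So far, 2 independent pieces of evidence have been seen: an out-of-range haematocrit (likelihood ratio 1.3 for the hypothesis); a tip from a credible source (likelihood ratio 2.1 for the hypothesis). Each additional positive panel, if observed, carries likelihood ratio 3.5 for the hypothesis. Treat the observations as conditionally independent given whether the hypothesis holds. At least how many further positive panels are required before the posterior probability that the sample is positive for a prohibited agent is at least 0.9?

7

Prior odds = 0.0013/0.9987 = 13/9987.
Combined Bayes factor of the evidence already in hand = 1.3 × 2.1 = 2.73.
Odds after that evidence = (13/9987) × 2.73 = 1183/332900.
Target odds = 0.9/0.1 = 9.
Need 3.5ⁿ ≥ 9 ÷ (1183/332900) = 2996100/1183.
3.5⁶ = 1838.265625 falls short of 2996100/1183 but 3.5⁷ = 823543/128 reaches it, so n = 7.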